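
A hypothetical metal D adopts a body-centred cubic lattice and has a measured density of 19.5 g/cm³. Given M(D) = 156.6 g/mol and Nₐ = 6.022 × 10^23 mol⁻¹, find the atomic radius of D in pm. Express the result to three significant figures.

129 pm

For a BCC cell (Z = 2), a³ = Z·M/(N_A·ρ) = 2 × 156.6 / (6.022 × 10²³ × 19.50) = 2.667 × 10^-23 cm³, so a = 2.988 × 10^-8 cm = 298.8 pm.
Atoms touch along the body diagonal, so √3·a = 4r, so r = 0.4330 × a = 129 pm.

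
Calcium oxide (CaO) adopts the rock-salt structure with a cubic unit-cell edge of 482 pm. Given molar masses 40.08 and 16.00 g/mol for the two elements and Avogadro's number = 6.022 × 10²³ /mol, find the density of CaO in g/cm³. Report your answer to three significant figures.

The rock-salt structure contains Z = 4 formula units per cell; M(CaO) = 40.08 + 16.00 = 56.08 g/mol.
a³ = (4.820 × 10^-8 cm)³ = 1.120 × 10^-22 cm³.
ρ = 4 × 56.08 / (6.022 × 10²³ × 1.120 × 10^-22) = 3.326 g/cm³.

3.33 g/cm³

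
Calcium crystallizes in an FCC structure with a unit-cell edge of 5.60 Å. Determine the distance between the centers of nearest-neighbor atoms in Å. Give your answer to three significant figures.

In an FCC structure, atoms touch along the face diagonal, so √2·a = 4r; the nearest-neighbor distance equals 2r = 0.7071·a.
d = 0.7071 × 5.60 = 3.96 Å.

3.96 Å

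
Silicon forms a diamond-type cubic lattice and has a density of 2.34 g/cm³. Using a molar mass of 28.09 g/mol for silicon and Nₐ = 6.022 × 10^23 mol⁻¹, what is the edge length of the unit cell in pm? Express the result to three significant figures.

542 pm

With Z = 8 atoms per diamond cubic cell, a³ = Z·M/(N_A·ρ) = 8 × 28.09 / (6.022 × 10²³ × 2.340 g/cm³) = 1.595 × 10^-22 cm³.
a = (1.595 × 10^-22)^(1/3) = 5.423 × 10^-8 cm = 542 pm.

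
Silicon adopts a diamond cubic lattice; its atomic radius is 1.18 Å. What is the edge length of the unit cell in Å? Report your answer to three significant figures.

In a diamond cubic lattice, nearest neighbors lie along the body diagonal with √3·a = 8r.
a = 8r/√3 = 8 × 1.18 / 1.7321 = 5.45 Å.

5.45 Å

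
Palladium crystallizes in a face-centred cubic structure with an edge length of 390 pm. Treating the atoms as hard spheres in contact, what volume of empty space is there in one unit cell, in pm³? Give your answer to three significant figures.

1.54 × 10^7 pm³

In an FCC lattice atoms touch along the face diagonal, so √2·a = 4r, so r = 0.3536a = 137.9 pm.
V_cell = a³ = 5.932 × 10^7 pm³; V_atoms = 4 × (4/3)πr³ = 4.392 × 10^7 pm³.
Empty space = 5.932 × 10^7 − 4.392 × 10^7 = 1.54 × 10^7 pm³.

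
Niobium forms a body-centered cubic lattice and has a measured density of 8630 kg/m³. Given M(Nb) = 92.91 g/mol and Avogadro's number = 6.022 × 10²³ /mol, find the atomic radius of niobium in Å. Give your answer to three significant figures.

1.43 Å

For a BCC cell (Z = 2), a³ = Z·M/(N_A·ρ) = 2 × 92.91 / (6.022 × 10²³ × 8.630) = 3.576 × 10^-23 cm³, so a = 3.294 × 10^-8 cm = 3.294 Å.
Atoms touch along the body diagonal, so √3·a = 4r, so r = 0.4330 × a = 1.43 Å.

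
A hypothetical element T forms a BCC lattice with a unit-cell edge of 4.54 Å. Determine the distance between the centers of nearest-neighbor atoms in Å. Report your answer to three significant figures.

In a BCC structure, atoms touch along the body diagonal, so √3·a = 4r; the nearest-neighbor distance equals 2r = 0.8660·a.
d = 0.8660 × 4.54 = 3.93 Å.

3.93 Å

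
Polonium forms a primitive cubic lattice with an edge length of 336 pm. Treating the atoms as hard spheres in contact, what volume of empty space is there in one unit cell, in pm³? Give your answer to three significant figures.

In a simple cubic lattice atoms touch along the cell edge, so a = 2r, so r = 0.5000a = 168.0 pm.
V_cell = a³ = 3.793 × 10^7 pm³; V_atoms = 1 × (4/3)πr³ = 1.986 × 10^7 pm³.
Empty space = 3.793 × 10^7 − 1.986 × 10^7 = 1.81 × 10^7 pm³.

1.81 × 10^7 pm³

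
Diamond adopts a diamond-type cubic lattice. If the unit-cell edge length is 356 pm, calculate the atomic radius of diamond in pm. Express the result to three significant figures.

In a diamond cubic lattice, nearest neighbors lie along the body diagonal with √3·a = 8r.
r = √3·a/8 = 1.7321 × 356 / 8 = 77.1 pm.

77.1 pm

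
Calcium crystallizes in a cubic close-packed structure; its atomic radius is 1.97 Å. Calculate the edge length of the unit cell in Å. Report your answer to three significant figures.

In an FCC lattice, atoms touch along the face diagonal, so √2·a = 4r.
a = 4r/√2 = 4 × 1.97 / 1.4142 = 5.57 Å.

5.57 Å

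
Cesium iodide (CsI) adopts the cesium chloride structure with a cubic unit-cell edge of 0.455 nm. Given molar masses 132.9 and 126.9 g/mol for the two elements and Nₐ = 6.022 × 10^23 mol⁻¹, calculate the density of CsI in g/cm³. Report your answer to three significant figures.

4.58 g/cm³

The cesium chloride structure contains Z = 1 formula unit per cell; M(CsI) = 132.9 + 126.9 = 259.8 g/mol.
a³ = (4.550 × 10^-8 cm)³ = 9.420 × 10^-23 cm³.
ρ = 1 × 259.8 / (6.022 × 10²³ × 9.420 × 10^-23) = 4.580 g/cm³.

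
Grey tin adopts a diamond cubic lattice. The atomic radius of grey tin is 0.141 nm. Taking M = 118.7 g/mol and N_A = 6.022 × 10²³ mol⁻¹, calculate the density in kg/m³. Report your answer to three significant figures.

5710 kg/m³

In a diamond cubic lattice, nearest neighbors lie along the body diagonal with √3·a = 8r, giving a = 0.6513 nm = 6.513 × 10^-8 cm.
With Z = 8, ρ = Z·M/(N_A·a³) = 8 × 118.7 / (6.022 × 10²³ × 2.762 × 10^-22) = 5.709 g/cm³ = 5710 kg/m³.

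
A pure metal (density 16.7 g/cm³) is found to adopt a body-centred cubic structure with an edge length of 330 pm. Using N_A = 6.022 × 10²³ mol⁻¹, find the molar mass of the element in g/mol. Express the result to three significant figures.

181 g/mol

A BCC cell has Z = 2 atoms; a = 3.300 × 10^-8 cm.
M = ρ·N_A·a³/Z = 16.7 × 6.022 × 10²³ × 3.594 × 10^-23 / 2 = 181 g/mol.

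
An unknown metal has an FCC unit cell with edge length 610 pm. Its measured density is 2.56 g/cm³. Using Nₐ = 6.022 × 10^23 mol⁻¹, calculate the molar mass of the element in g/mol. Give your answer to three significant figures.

An FCC cell has Z = 4 atoms; a = 6.100 × 10^-8 cm.
M = ρ·N_A·a³/Z = 2.56 × 6.022 × 10²³ × 2.270 × 10^-22 / 4 = 87.5 g/mol.

87.5 g/mol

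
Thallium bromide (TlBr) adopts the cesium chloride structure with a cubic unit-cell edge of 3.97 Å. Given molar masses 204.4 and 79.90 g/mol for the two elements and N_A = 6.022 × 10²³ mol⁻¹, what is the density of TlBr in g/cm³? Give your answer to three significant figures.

The cesium chloride structure contains Z = 1 formula unit per cell; M(TlBr) = 204.4 + 79.90 = 284.3 g/mol.
a³ = (3.970 × 10^-8 cm)³ = 6.257 × 10^-23 cm³.
ρ = 1 × 284.3 / (6.022 × 10²³ × 6.257 × 10^-23) = 7.545 g/cm³.

7.55 g/cm³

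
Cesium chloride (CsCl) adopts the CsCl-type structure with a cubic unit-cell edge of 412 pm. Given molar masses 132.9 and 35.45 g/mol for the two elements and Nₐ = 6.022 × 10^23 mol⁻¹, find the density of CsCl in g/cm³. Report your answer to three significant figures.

4.00 g/cm³

The CsCl-type structure contains Z = 1 formula unit per cell; M(CsCl) = 132.9 + 35.45 = 168.35 g/mol.
a³ = (4.120 × 10^-8 cm)³ = 6.993 × 10^-23 cm³.
ρ = 1 × 168.35 / (6.022 × 10²³ × 6.993 × 10^-23) = 3.997 g/cm³.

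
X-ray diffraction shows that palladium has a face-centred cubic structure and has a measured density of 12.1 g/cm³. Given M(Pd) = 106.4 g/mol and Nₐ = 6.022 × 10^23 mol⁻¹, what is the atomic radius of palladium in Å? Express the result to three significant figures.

1.37 Å

For an FCC cell (Z = 4), a³ = Z·M/(N_A·ρ) = 4 × 106.4 / (6.022 × 10²³ × 12.10) = 5.841 × 10^-23 cm³, so a = 3.880 × 10^-8 cm = 3.880 Å.
Atoms touch along the face diagonal, so √2·a = 4r, so r = 0.3536 × a = 1.37 Å.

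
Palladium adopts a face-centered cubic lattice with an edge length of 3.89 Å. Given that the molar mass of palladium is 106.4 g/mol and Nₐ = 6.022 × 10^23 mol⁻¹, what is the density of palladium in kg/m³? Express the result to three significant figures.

12000 kg/m³

An FCC unit cell contains Z = 4 atoms.
Cell volume: a³ = (3.89 Å)³ = (3.890 × 10^-8 cm)³ = 5.886 × 10^-23 cm³.
ρ = Z·M/(N_A·a³) = 4 × 106.4 / (6.022 × 10²³ × 5.886 × 10^-23) = 12.01 g/cm³ = 12000 kg/m³.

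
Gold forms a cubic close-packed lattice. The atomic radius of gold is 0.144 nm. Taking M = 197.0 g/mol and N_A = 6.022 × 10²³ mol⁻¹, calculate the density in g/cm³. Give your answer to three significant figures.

In an FCC lattice, atoms touch along the face diagonal, so √2·a = 4r, giving a = 0.4073 nm = 4.073 × 10^-8 cm.
With Z = 4, ρ = Z·M/(N_A·a³) = 4 × 197.0 / (6.022 × 10²³ × 6.757 × 10^-23) = 19.37 g/cm³.

19.4 g/cm³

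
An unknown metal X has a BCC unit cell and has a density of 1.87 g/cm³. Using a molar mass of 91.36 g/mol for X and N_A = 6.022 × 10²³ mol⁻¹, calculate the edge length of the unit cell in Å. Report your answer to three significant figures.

5.45 Å

With Z = 2 atoms per BCC cell, a³ = Z·M/(N_A·ρ) = 2 × 91.36 / (6.022 × 10²³ × 1.870 g/cm³) = 1.623 × 10^-22 cm³.
a = (1.623 × 10^-22)^(1/3) = 5.454 × 10^-8 cm = 5.45 Å.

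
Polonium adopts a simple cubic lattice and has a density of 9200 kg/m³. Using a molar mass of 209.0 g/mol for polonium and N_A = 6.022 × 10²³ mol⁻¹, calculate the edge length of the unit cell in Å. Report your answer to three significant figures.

3.35 Å

With Z = 1 atom per simple cubic cell, a³ = Z·M/(N_A·ρ) = 1 × 209.0 / (6.022 × 10²³ × 9.200 g/cm³) = 3.772 × 10^-23 cm³.
a = (3.772 × 10^-23)^(1/3) = 3.354 × 10^-8 cm = 3.35 Å.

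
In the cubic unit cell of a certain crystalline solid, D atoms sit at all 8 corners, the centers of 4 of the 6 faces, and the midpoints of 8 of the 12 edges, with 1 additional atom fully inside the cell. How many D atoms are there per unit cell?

6

Corner atoms are shared by 8 cells (1/8 each), face atoms by 2 (1/2 each), edge atoms by 4 (1/4 each), interior atoms are unshared.
Net atoms = 8 × 1/8 + 4 × 1/2 + 8 × 1/4 + 1 = 1 + 2 + 2 + 1 = 6.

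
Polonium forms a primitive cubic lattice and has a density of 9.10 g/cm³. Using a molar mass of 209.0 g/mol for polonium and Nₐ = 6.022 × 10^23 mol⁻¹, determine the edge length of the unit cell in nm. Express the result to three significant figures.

0.337 nm

With Z = 1 atom per simple cubic cell, a³ = Z·M/(N_A·ρ) = 1 × 209.0 / (6.022 × 10²³ × 9.100 g/cm³) = 3.814 × 10^-23 cm³.
a = (3.814 × 10^-23)^(1/3) = 3.366 × 10^-8 cm = 0.337 nm.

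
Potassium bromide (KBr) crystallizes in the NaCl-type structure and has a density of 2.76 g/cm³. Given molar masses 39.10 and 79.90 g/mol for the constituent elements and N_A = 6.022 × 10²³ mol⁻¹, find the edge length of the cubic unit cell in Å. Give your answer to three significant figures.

6.59 Å

M(KBr) = 119.0 g/mol; Z = 4 formula units per cell.
a³ = Z·M/(N_A·ρ) = 4 × 119.0 / (6.022 × 10²³ × 2.76) = 2.864 × 10^-22 cm³, so a = 6.592 × 10^-8 cm = 6.59 Å.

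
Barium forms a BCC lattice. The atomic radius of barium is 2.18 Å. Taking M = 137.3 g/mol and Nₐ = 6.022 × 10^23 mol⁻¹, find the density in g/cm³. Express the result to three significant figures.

In a BCC lattice, atoms touch along the body diagonal, so √3·a = 4r, giving a = 5.034 Å = 5.034 × 10^-8 cm.
With Z = 2, ρ = Z·M/(N_A·a³) = 2 × 137.3 / (6.022 × 10²³ × 1.276 × 10^-22) = 3.573 g/cm³.

3.57 g/cm³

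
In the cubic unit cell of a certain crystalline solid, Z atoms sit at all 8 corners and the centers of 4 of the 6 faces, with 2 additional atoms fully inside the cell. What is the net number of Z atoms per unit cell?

5

Corner atoms are shared by 8 cells (1/8 each), face atoms by 2 (1/2 each), interior atoms are unshared.
Net atoms = 8 × 1/8 + 4 × 1/2 + 2 = 1 + 2 + 2 = 5.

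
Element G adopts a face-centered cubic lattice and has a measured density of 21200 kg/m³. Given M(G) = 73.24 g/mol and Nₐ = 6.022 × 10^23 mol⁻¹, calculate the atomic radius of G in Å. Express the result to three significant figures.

1.00 Å

For an FCC cell (Z = 4), a³ = Z·M/(N_A·ρ) = 4 × 73.24 / (6.022 × 10²³ × 21.20) = 2.295 × 10^-23 cm³, so a = 2.842 × 10^-8 cm = 2.842 Å.
Atoms touch along the face diagonal, so √2·a = 4r, so r = 0.3536 × a = 1.00 Å.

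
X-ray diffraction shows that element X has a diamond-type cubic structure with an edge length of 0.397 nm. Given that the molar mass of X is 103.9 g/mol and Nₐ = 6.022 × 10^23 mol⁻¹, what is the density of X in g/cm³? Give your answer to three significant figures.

22.1 g/cm³

A diamond cubic unit cell contains Z = 8 atoms.
Cell volume: a³ = (0.397 nm)³ = (3.970 × 10^-8 cm)³ = 6.257 × 10^-23 cm³.
ρ = Z·M/(N_A·a³) = 8 × 103.9 / (6.022 × 10²³ × 6.257 × 10^-23) = 22.06 g/cm³.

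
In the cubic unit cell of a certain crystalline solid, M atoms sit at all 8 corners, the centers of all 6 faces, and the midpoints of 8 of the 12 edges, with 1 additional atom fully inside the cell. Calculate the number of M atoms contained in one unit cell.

7

Corner atoms are shared by 8 cells (1/8 each), face atoms by 2 (1/2 each), edge atoms by 4 (1/4 each), interior atoms are unshared.
Net atoms = 8 × 1/8 + 6 × 1/2 + 8 × 1/4 + 1 = 1 + 3 + 2 + 1 = 7.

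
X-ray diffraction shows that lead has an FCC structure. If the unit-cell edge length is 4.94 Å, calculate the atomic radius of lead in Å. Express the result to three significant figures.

1.75 Å

In an FCC lattice, atoms touch along the face diagonal, so √2·a = 4r.
r = √2·a/4 = 1.4142 × 4.94 / 4 = 1.75 Å.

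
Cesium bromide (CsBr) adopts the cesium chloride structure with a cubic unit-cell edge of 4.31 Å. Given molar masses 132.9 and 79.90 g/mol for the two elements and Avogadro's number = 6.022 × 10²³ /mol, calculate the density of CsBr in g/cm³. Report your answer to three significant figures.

The cesium chloride structure contains Z = 1 formula unit per cell; M(CsBr) = 132.9 + 79.90 = 212.8 g/mol.
a³ = (4.310 × 10^-8 cm)³ = 8.006 × 10^-23 cm³.
ρ = 1 × 212.8 / (6.022 × 10²³ × 8.006 × 10^-23) = 4.414 g/cm³.

4.41 g/cm³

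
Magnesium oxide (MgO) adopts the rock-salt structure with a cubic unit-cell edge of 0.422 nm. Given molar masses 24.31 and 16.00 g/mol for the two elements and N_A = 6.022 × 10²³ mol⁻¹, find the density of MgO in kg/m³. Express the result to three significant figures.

The rock-salt structure contains Z = 4 formula units per cell; M(MgO) = 24.31 + 16.00 = 40.31 g/mol.
a³ = (4.220 × 10^-8 cm)³ = 7.515 × 10^-23 cm³.
ρ = 4 × 40.31 / (6.022 × 10²³ × 7.515 × 10^-23) = 3.563 g/cm³ = 3560 kg/m³.

3560 kg/m³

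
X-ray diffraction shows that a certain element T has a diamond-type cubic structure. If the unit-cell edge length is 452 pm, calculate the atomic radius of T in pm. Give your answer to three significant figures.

97.9 pm

In a diamond cubic lattice, nearest neighbors lie along the body diagonal with √3·a = 8r.
r = √3·a/8 = 1.7321 × 452 / 8 = 97.9 pm.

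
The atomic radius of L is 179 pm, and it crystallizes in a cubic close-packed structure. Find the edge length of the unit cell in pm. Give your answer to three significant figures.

In an FCC lattice, atoms touch along the face diagonal, so √2·a = 4r.
a = 4r/√2 = 4 × 179 / 1.4142 = 506 pm.

506 pm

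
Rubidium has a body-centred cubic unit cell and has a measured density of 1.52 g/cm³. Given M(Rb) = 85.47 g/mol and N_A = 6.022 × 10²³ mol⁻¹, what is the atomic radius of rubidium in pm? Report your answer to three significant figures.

248 pm

For a BCC cell (Z = 2), a³ = Z·M/(N_A·ρ) = 2 × 85.47 / (6.022 × 10²³ × 1.520) = 1.867 × 10^-22 cm³, so a = 5.716 × 10^-8 cm = 571.6 pm.
Atoms touch along the body diagonal, so √3·a = 4r, so r = 0.4330 × a = 248 pm.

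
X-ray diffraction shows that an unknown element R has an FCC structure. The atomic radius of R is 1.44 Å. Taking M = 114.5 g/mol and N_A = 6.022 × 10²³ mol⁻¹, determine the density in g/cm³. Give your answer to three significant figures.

11.3 g/cm³

In an FCC lattice, atoms touch along the face diagonal, so √2·a = 4r, giving a = 4.073 Å = 4.073 × 10^-8 cm.
With Z = 4, ρ = Z·M/(N_A·a³) = 4 × 114.5 / (6.022 × 10²³ × 6.757 × 10^-23) = 11.26 g/cm³.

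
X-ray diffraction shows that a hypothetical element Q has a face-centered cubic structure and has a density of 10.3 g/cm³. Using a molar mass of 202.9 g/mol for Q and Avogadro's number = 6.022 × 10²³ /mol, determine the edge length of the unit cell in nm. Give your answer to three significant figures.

0.508 nm

With Z = 4 atoms per FCC cell, a³ = Z·M/(N_A·ρ) = 4 × 202.9 / (6.022 × 10²³ × 10.30 g/cm³) = 1.308 × 10^-22 cm³.
a = (1.308 × 10^-22)^(1/3) = 5.077 × 10^-8 cm = 0.508 nm.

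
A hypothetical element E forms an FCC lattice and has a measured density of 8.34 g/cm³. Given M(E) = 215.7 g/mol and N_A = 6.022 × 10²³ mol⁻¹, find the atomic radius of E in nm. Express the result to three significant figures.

For an FCC cell (Z = 4), a³ = Z·M/(N_A·ρ) = 4 × 215.7 / (6.022 × 10²³ × 8.340) = 1.718 × 10^-22 cm³, so a = 5.559 × 10^-8 cm = 0.5559 nm.
Atoms touch along the face diagonal, so √2·a = 4r, so r = 0.3536 × a = 0.197 nm.

0.197 nm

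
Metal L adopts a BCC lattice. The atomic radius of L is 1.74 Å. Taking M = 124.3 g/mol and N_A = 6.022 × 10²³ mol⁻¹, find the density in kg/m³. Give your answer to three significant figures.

6360 kg/m³

In a BCC lattice, atoms touch along the body diagonal, so √3·a = 4r, giving a = 4.018 Å = 4.018 × 10^-8 cm.
With Z = 2, ρ = Z·M/(N_A·a³) = 2 × 124.3 / (6.022 × 10²³ × 6.489 × 10^-23) = 6.362 g/cm³ = 6360 kg/m³.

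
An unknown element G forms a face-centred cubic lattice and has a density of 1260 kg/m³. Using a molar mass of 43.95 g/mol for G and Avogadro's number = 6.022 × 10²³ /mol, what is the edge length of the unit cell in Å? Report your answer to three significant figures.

With Z = 4 atoms per FCC cell, a³ = Z·M/(N_A·ρ) = 4 × 43.95 / (6.022 × 10²³ × 1.260 g/cm³) = 2.317 × 10^-22 cm³.
a = (2.317 × 10^-22)^(1/3) = 6.142 × 10^-8 cm = 6.14 Å.

6.14 Å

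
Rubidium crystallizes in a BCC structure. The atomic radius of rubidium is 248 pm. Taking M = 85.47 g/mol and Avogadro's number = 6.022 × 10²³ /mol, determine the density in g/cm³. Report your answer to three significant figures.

1.51 g/cm³

In a BCC lattice, atoms touch along the body diagonal, so √3·a = 4r, giving a = 572.7 pm = 5.727 × 10^-8 cm.
With Z = 2, ρ = Z·M/(N_A·a³) = 2 × 85.47 / (6.022 × 10²³ × 1.879 × 10^-22) = 1.511 g/cm³.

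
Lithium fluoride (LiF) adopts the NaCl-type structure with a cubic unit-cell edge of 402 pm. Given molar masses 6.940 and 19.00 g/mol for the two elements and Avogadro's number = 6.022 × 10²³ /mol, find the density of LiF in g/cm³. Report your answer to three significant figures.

The NaCl-type structure contains Z = 4 formula units per cell; M(LiF) = 6.940 + 19.00 = 25.94 g/mol.
a³ = (4.020 × 10^-8 cm)³ = 6.496 × 10^-23 cm³.
ρ = 4 × 25.94 / (6.022 × 10²³ × 6.496 × 10^-23) = 2.652 g/cm³.

2.65 g/cm³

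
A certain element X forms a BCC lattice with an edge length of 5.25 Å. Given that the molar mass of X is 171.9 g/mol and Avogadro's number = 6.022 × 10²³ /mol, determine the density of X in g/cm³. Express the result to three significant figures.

3.95 g/cm³

A BCC unit cell contains Z = 2 atoms.
Cell volume: a³ = (5.25 Å)³ = (5.250 × 10^-8 cm)³ = 1.447 × 10^-22 cm³.
ρ = Z·M/(N_A·a³) = 2 × 171.9 / (6.022 × 10²³ × 1.447 × 10^-22) = 3.945 g/cm³.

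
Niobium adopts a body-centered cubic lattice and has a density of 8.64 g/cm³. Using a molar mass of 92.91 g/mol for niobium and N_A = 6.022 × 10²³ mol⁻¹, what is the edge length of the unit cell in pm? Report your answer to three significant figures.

With Z = 2 atoms per BCC cell, a³ = Z·M/(N_A·ρ) = 2 × 92.91 / (6.022 × 10²³ × 8.640 g/cm³) = 3.571 × 10^-23 cm³.
a = (3.571 × 10^-23)^(1/3) = 3.293 × 10^-8 cm = 329 pm.

329 pm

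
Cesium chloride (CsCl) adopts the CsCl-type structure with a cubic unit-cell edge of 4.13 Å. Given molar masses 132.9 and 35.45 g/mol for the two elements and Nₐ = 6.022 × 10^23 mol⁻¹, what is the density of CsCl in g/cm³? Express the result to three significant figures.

The CsCl-type structure contains Z = 1 formula unit per cell; M(CsCl) = 132.9 + 35.45 = 168.35 g/mol.
a³ = (4.130 × 10^-8 cm)³ = 7.044 × 10^-23 cm³.
ρ = 1 × 168.35 / (6.022 × 10²³ × 7.044 × 10^-23) = 3.968 g/cm³.

3.97 g/cm³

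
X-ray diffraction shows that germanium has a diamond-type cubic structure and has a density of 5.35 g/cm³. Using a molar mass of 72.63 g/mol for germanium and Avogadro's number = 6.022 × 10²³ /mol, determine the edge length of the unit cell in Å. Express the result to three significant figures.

With Z = 8 atoms per diamond cubic cell, a³ = Z·M/(N_A·ρ) = 8 × 72.63 / (6.022 × 10²³ × 5.350 g/cm³) = 1.803 × 10^-22 cm³.
a = (1.803 × 10^-22)^(1/3) = 5.650 × 10^-8 cm = 5.65 Å.

5.65 Å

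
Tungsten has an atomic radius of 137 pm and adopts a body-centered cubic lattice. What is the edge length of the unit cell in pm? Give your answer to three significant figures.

316 pm

In a BCC lattice, atoms touch along the body diagonal, so √3·a = 4r.
a = 4r/√3 = 4 × 137 / 1.7321 = 316 pm.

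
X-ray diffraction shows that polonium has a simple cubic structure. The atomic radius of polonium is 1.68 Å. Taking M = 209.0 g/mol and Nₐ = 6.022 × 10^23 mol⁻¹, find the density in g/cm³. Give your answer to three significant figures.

In a simple cubic lattice, atoms touch along the cell edge, so a = 2r, giving a = 3.360 Å = 3.360 × 10^-8 cm.
With Z = 1, ρ = Z·M/(N_A·a³) = 1 × 209.0 / (6.022 × 10²³ × 3.793 × 10^-23) = 9.149 g/cm³.

9.15 g/cm³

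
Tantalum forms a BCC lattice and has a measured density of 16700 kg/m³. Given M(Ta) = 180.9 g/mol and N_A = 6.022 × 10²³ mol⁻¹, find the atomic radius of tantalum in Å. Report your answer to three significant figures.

For a BCC cell (Z = 2), a³ = Z·M/(N_A·ρ) = 2 × 180.9 / (6.022 × 10²³ × 16.70) = 3.598 × 10^-23 cm³, so a = 3.301 × 10^-8 cm = 3.301 Å.
Atoms touch along the body diagonal, so √3·a = 4r, so r = 0.4330 × a = 1.43 Å.

1.43 Å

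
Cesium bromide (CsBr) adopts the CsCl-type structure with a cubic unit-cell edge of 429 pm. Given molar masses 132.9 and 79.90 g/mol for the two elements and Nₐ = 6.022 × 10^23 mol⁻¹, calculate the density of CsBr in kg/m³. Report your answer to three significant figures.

The CsCl-type structure contains Z = 1 formula unit per cell; M(CsBr) = 132.9 + 79.90 = 212.8 g/mol.
a³ = (4.290 × 10^-8 cm)³ = 7.895 × 10^-23 cm³.
ρ = 1 × 212.8 / (6.022 × 10²³ × 7.895 × 10^-23) = 4.476 g/cm³ = 4480 kg/m³.

4480 kg/m³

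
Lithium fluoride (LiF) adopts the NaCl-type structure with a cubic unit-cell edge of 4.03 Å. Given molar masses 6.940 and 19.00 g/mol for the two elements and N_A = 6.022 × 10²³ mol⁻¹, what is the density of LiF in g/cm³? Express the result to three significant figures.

2.63 g/cm³

The NaCl-type structure contains Z = 4 formula units per cell; M(LiF) = 6.940 + 19.00 = 25.94 g/mol.
a³ = (4.030 × 10^-8 cm)³ = 6.545 × 10^-23 cm³.
ρ = 4 × 25.94 / (6.022 × 10²³ × 6.545 × 10^-23) = 2.633 g/cm³.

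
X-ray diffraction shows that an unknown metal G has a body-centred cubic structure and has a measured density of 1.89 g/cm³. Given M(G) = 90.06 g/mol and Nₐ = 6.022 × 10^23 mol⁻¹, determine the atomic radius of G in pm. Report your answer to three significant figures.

234 pm

For a BCC cell (Z = 2), a³ = Z·M/(N_A·ρ) = 2 × 90.06 / (6.022 × 10²³ × 1.890) = 1.583 × 10^-22 cm³, so a = 5.409 × 10^-8 cm = 540.9 pm.
Atoms touch along the body diagonal, so √3·a = 4r, so r = 0.4330 × a = 234 pm.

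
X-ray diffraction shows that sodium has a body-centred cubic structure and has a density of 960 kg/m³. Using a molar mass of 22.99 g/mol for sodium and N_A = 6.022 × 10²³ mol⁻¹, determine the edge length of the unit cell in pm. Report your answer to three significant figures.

With Z = 2 atoms per BCC cell, a³ = Z·M/(N_A·ρ) = 2 × 22.99 / (6.022 × 10²³ × 0.9600 g/cm³) = 7.953 × 10^-23 cm³.
a = (7.953 × 10^-23)^(1/3) = 4.301 × 10^-8 cm = 430 pm.

430 pm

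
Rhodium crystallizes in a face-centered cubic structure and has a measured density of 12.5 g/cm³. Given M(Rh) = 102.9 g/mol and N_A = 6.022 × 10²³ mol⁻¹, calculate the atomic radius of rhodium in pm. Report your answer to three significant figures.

134 pm

For an FCC cell (Z = 4), a³ = Z·M/(N_A·ρ) = 4 × 102.9 / (6.022 × 10²³ × 12.50) = 5.468 × 10^-23 cm³, so a = 3.796 × 10^-8 cm = 379.6 pm.
Atoms touch along the face diagonal, so √2·a = 4r, so r = 0.3536 × a = 134 pm.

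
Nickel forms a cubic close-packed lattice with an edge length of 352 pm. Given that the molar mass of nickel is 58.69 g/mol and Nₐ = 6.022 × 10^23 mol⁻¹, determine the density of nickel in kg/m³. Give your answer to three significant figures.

An FCC unit cell contains Z = 4 atoms.
Cell volume: a³ = (352 pm)³ = (3.520 × 10^-8 cm)³ = 4.361 × 10^-23 cm³.
ρ = Z·M/(N_A·a³) = 4 × 58.69 / (6.022 × 10²³ × 4.361 × 10^-23) = 8.938 g/cm³ = 8940 kg/m³.

8940 kg/m³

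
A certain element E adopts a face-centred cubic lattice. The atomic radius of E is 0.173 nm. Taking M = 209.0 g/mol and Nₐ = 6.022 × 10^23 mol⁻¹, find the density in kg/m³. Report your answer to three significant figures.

11800 kg/m³

In an FCC lattice, atoms touch along the face diagonal, so √2·a = 4r, giving a = 0.4893 nm = 4.893 × 10^-8 cm.
With Z = 4, ρ = Z·M/(N_A·a³) = 4 × 209.0 / (6.022 × 10²³ × 1.172 × 10^-22) = 11.85 g/cm³ = 11800 kg/m³.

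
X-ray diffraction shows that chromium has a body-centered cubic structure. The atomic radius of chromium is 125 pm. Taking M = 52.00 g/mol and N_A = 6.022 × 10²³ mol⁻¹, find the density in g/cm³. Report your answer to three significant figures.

7.18 g/cm³

In a BCC lattice, atoms touch along the body diagonal, so √3·a = 4r, giving a = 288.7 pm = 2.887 × 10^-8 cm.
With Z = 2, ρ = Z·M/(N_A·a³) = 2 × 52.00 / (6.022 × 10²³ × 2.406 × 10^-23) = 7.179 g/cm³.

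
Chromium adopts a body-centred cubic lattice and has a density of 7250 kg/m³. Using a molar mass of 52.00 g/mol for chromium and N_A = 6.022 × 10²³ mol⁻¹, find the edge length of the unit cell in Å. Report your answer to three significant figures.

2.88 Å

With Z = 2 atoms per BCC cell, a³ = Z·M/(N_A·ρ) = 2 × 52.00 / (6.022 × 10²³ × 7.250 g/cm³) = 2.382 × 10^-23 cm³.
a = (2.382 × 10^-23)^(1/3) = 2.877 × 10^-8 cm = 2.88 Å.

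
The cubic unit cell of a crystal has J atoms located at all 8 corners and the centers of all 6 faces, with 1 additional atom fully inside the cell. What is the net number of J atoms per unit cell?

Corner atoms are shared by 8 cells (1/8 each), face atoms by 2 (1/2 each), interior atoms are unshared.
Net atoms = 8 × 1/8 + 6 × 1/2 + 1 = 1 + 3 + 1 = 5.

5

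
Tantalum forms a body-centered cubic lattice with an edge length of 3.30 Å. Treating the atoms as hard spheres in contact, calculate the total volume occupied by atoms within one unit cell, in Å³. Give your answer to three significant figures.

In a BCC lattice atoms touch along the body diagonal, so √3·a = 4r, so r = 0.4330a = 1.429 Å.
V_atoms = Z × (4/3)πr³ = 2 × (4/3)π × (1.429)³ = 24.4 Å³.

24.4 Å³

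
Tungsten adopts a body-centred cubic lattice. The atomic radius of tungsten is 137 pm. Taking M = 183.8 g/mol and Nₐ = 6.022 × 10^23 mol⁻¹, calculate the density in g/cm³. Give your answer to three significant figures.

In a BCC lattice, atoms touch along the body diagonal, so √3·a = 4r, giving a = 316.4 pm = 3.164 × 10^-8 cm.
With Z = 2, ρ = Z·M/(N_A·a³) = 2 × 183.8 / (6.022 × 10²³ × 3.167 × 10^-23) = 19.27 g/cm³.

19.3 g/cm³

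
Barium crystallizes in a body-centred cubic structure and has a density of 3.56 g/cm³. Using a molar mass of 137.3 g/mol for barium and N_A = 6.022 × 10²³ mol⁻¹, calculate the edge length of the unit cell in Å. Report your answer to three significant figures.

With Z = 2 atoms per BCC cell, a³ = Z·M/(N_A·ρ) = 2 × 137.3 / (6.022 × 10²³ × 3.560 g/cm³) = 1.281 × 10^-22 cm³.
a = (1.281 × 10^-22)^(1/3) = 5.041 × 10^-8 cm = 5.04 Å.

5.04 Å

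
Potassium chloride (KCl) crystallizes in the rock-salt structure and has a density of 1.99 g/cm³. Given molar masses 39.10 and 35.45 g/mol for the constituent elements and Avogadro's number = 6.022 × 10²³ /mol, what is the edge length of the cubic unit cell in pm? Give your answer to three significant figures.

629 pm

M(KCl) = 74.55 g/mol; Z = 4 formula units per cell.
a³ = Z·M/(N_A·ρ) = 4 × 74.55 / (6.022 × 10²³ × 1.99) = 2.488 × 10^-22 cm³, so a = 6.290 × 10^-8 cm = 629 pm.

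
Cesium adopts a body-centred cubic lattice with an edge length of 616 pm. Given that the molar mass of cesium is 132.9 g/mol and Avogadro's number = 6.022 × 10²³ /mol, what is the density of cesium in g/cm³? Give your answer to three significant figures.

A BCC unit cell contains Z = 2 atoms.
Cell volume: a³ = (616 pm)³ = (6.160 × 10^-8 cm)³ = 2.337 × 10^-22 cm³.
ρ = Z·M/(N_A·a³) = 2 × 132.9 / (6.022 × 10²³ × 2.337 × 10^-22) = 1.888 g/cm³.

1.89 g/cm³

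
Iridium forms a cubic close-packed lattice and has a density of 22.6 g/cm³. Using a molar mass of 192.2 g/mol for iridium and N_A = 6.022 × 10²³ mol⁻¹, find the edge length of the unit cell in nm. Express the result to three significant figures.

With Z = 4 atoms per FCC cell, a³ = Z·M/(N_A·ρ) = 4 × 192.2 / (6.022 × 10²³ × 22.60 g/cm³) = 5.649 × 10^-23 cm³.
a = (5.649 × 10^-23)^(1/3) = 3.837 × 10^-8 cm = 0.384 nm.

0.384 nm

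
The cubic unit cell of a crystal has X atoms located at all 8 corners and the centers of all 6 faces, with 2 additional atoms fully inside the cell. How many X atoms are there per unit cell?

Corner atoms are shared by 8 cells (1/8 each), face atoms by 2 (1/2 each), interior atoms are unshared.
Net atoms = 8 × 1/8 + 6 × 1/2 + 2 = 1 + 3 + 2 = 6.

6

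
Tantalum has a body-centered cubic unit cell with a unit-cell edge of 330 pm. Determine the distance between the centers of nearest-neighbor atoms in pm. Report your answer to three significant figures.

286 pm

In a BCC structure, atoms touch along the body diagonal, so √3·a = 4r; the nearest-neighbor distance equals 2r = 0.8660·a.
d = 0.8660 × 330 = 286 pm.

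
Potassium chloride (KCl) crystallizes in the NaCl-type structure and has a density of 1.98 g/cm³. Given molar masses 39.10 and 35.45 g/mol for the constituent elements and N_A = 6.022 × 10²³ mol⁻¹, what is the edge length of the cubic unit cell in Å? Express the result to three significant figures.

6.30 Å

M(KCl) = 74.55 g/mol; Z = 4 formula units per cell.
a³ = Z·M/(N_A·ρ) = 4 × 74.55 / (6.022 × 10²³ × 1.98) = 2.501 × 10^-22 cm³, so a = 6.300 × 10^-8 cm = 6.30 Å.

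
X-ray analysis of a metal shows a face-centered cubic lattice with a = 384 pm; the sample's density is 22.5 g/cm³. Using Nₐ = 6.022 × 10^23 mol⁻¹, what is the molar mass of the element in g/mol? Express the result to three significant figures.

An FCC cell has Z = 4 atoms; a = 3.840 × 10^-8 cm.
M = ρ·N_A·a³/Z = 22.5 × 6.022 × 10²³ × 5.662 × 10^-23 / 4 = 192 g/mol.

192 g/mol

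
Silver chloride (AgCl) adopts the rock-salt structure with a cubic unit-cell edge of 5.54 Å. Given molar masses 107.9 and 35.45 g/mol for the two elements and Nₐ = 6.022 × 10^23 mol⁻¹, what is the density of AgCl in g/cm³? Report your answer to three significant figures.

The rock-salt structure contains Z = 4 formula units per cell; M(AgCl) = 107.9 + 35.45 = 143.35 g/mol.
a³ = (5.540 × 10^-8 cm)³ = 1.700 × 10^-22 cm³.
ρ = 4 × 143.35 / (6.022 × 10²³ × 1.700 × 10^-22) = 5.600 g/cm³.

5.60 g/cm³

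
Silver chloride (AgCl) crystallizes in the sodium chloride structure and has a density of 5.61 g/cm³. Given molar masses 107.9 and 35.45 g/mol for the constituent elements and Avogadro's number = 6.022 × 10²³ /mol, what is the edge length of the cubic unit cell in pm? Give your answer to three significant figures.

554 pm

M(AgCl) = 143.35 g/mol; Z = 4 formula units per cell.
a³ = Z·M/(N_A·ρ) = 4 × 143.35 / (6.022 × 10²³ × 5.61) = 1.697 × 10^-22 cm³, so a = 5.537 × 10^-8 cm = 554 pm.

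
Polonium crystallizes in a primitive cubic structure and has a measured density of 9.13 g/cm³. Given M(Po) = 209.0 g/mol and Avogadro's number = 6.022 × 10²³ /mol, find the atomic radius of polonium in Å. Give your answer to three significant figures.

For a simple cubic cell (Z = 1), a³ = Z·M/(N_A·ρ) = 1 × 209.0 / (6.022 × 10²³ × 9.130) = 3.801 × 10^-23 cm³, so a = 3.362 × 10^-8 cm = 3.362 Å.
Atoms touch along the cell edge, so a = 2r, so r = 0.5000 × a = 1.68 Å.

1.68 Å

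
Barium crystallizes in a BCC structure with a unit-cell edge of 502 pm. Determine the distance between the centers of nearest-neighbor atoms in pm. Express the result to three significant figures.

In a BCC structure, atoms touch along the body diagonal, so √3·a = 4r; the nearest-neighbor distance equals 2r = 0.8660·a.
d = 0.8660 × 502 = 435 pm.

435 pm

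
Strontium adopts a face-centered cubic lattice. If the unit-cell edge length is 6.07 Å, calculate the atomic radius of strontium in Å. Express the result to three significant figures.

In an FCC lattice, atoms touch along the face diagonal, so √2·a = 4r.
r = √2·a/4 = 1.4142 × 6.07 / 4 = 2.15 Å.

2.15 Å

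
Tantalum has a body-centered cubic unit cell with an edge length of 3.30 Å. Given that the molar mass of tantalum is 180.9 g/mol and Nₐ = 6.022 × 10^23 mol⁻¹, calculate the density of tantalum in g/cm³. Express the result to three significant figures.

A BCC unit cell contains Z = 2 atoms.
Cell volume: a³ = (3.30 Å)³ = (3.300 × 10^-8 cm)³ = 3.594 × 10^-23 cm³.
ρ = Z·M/(N_A·a³) = 2 × 180.9 / (6.022 × 10²³ × 3.594 × 10^-23) = 16.72 g/cm³.

16.7 g/cm³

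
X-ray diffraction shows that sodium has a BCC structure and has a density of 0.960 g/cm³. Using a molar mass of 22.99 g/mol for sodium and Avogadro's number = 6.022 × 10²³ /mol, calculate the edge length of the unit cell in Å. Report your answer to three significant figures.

With Z = 2 atoms per BCC cell, a³ = Z·M/(N_A·ρ) = 2 × 22.99 / (6.022 × 10²³ × 0.9600 g/cm³) = 7.953 × 10^-23 cm³.
a = (7.953 × 10^-23)^(1/3) = 4.301 × 10^-8 cm = 4.30 Å.

4.30 Å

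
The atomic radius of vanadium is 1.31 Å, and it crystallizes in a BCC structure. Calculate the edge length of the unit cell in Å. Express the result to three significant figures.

3.03 Å

In a BCC lattice, atoms touch along the body diagonal, so √3·a = 4r.
a = 4r/√3 = 4 × 1.31 / 1.7321 = 3.03 Å.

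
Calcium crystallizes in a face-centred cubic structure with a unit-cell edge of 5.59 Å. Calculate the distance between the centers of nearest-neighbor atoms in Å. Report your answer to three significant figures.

In an FCC structure, atoms touch along the face diagonal, so √2·a = 4r; the nearest-neighbor distance equals 2r = 0.7071·a.
d = 0.7071 × 5.59 = 3.95 Å.

3.95 Å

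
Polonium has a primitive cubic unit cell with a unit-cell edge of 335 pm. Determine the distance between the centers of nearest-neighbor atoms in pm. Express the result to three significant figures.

335 pm

In a simple cubic structure, atoms touch along the cell edge, so a = 2r; the nearest-neighbor distance equals 2r = 1.000·a.
d = 1.000 × 335 = 335 pm.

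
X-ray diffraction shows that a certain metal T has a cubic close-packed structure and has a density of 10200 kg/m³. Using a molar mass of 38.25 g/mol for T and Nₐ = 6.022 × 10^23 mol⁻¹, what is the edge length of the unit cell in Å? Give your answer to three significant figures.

2.92 Å

With Z = 4 atoms per FCC cell, a³ = Z·M/(N_A·ρ) = 4 × 38.25 / (6.022 × 10²³ × 10.20 g/cm³) = 2.491 × 10^-23 cm³.
a = (2.491 × 10^-23)^(1/3) = 2.920 × 10^-8 cm = 2.92 Å.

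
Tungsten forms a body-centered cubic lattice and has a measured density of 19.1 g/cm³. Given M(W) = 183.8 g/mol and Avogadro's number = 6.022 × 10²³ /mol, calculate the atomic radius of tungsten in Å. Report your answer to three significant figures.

For a BCC cell (Z = 2), a³ = Z·M/(N_A·ρ) = 2 × 183.8 / (6.022 × 10²³ × 19.10) = 3.196 × 10^-23 cm³, so a = 3.173 × 10^-8 cm = 3.173 Å.
Atoms touch along the body diagonal, so √3·a = 4r, so r = 0.4330 × a = 1.37 Å.

1.37 Å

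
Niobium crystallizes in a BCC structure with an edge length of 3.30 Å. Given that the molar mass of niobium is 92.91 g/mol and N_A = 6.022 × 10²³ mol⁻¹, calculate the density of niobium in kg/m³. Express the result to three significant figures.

A BCC unit cell contains Z = 2 atoms.
Cell volume: a³ = (3.30 Å)³ = (3.300 × 10^-8 cm)³ = 3.594 × 10^-23 cm³.
ρ = Z·M/(N_A·a³) = 2 × 92.91 / (6.022 × 10²³ × 3.594 × 10^-23) = 8.586 g/cm³ = 8590 kg/m³.

8590 kg/m³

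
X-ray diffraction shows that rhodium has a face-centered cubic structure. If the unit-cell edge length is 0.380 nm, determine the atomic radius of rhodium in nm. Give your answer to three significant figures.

0.134 nm

In an FCC lattice, atoms touch along the face diagonal, so √2·a = 4r.
r = √2·a/4 = 1.4142 × 0.380 / 4 = 0.134 nm.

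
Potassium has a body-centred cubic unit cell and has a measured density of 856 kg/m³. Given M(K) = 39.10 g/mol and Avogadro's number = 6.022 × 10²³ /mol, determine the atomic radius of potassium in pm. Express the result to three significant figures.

231 pm

For a BCC cell (Z = 2), a³ = Z·M/(N_A·ρ) = 2 × 39.10 / (6.022 × 10²³ × 0.8560) = 1.517 × 10^-22 cm³, so a = 5.333 × 10^-8 cm = 533.3 pm.
Atoms touch along the body diagonal, so √3·a = 4r, so r = 0.4330 × a = 231 pm.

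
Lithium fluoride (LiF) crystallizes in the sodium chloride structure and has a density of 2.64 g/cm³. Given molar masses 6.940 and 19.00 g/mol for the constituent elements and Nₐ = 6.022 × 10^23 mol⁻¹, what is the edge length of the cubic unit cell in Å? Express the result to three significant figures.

4.03 Å

M(LiF) = 25.94 g/mol; Z = 4 formula units per cell.
a³ = Z·M/(N_A·ρ) = 4 × 25.94 / (6.022 × 10²³ × 2.64) = 6.527 × 10^-23 cm³, so a = 4.026 × 10^-8 cm = 4.03 Å.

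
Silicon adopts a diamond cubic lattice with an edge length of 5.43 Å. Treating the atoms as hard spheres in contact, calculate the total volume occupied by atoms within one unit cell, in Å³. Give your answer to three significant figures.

In a diamond cubic lattice nearest neighbors lie along the body diagonal with √3·a = 8r, so r = 0.2165a = 1.176 Å.
V_atoms = Z × (4/3)πr³ = 8 × (4/3)π × (1.176)³ = 54.4 Å³.

54.4 Å³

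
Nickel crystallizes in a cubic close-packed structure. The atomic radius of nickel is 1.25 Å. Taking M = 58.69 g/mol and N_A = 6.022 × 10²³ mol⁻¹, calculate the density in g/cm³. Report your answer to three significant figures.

In an FCC lattice, atoms touch along the face diagonal, so √2·a = 4r, giving a = 3.536 Å = 3.536 × 10^-8 cm.
With Z = 4, ρ = Z·M/(N_A·a³) = 4 × 58.69 / (6.022 × 10²³ × 4.419 × 10^-23) = 8.821 g/cm³.

8.82 g/cm³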